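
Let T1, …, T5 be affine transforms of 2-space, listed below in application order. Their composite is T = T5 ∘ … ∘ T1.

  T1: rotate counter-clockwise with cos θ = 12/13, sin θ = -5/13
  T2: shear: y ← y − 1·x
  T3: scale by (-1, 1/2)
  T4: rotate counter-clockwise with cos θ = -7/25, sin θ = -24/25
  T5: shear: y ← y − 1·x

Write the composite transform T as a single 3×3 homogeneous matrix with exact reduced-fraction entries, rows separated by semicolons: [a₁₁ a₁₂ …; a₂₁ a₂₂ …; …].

T1 = [12/13 5/13 0; -5/13 12/13 0; 0 0 1]
T2·T1 = [12/13 5/13 0; -17/13 7/13 0; 0 0 1]
T3·…·T1 = [-12/13 -5/13 0; -17/26 7/26 0; 0 0 1]
T4·…·T1 = [-24/65 119/325 0; 139/130 191/650 0; 0 0 1]
T5·…·T1 = [-24/65 119/325 0; 187/130 -47/650 0; 0 0 1]

T = [-24/65 119/325 0; 187/130 -47/650 0; 0 0 1]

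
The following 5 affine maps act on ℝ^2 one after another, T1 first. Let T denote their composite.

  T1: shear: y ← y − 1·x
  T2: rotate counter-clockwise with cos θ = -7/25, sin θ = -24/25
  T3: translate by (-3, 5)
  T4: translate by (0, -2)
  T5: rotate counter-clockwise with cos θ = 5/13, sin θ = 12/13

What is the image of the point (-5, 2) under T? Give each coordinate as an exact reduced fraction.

T(p) = (-1112/325, 2266/325)

T1 shear: y ← y − 1·x: (-5, 2) → (-5, 7)
T2 rotate counter-clockwise with cos θ = -7/25, sin θ = -24/25: (-5, 7) → (203/25, 71/25)
T3 translate by (-3, 5): (203/25, 71/25) → (128/25, 196/25)
T4 translate by (0, -2): (128/25, 196/25) → (128/25, 146/25)
T5 rotate counter-clockwise with cos θ = 5/13, sin θ = 12/13: (128/25, 146/25) → (-1112/325, 2266/325)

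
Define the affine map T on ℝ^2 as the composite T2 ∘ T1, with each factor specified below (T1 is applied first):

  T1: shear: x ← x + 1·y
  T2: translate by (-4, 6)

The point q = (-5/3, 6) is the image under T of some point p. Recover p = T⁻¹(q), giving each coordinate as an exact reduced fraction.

p = (7/3, 0)

T1 = [1 1 0; 0 1 0; 0 0 1]
T2·T1 = [1 1 -4; 0 1 6; 0 0 1]
det M = 1; M⁻¹ = [1 -1 10; 0 1 -6; 0 0 1]
M⁻¹ · (-5/3, 6)ᵀ = (7/3, 0)ᵀ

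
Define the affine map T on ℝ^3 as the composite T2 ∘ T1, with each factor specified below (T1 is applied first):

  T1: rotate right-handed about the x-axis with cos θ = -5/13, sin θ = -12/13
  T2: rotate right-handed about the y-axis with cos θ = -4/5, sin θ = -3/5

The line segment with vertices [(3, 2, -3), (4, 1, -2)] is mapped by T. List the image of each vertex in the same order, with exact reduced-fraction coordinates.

T1 rotate right-handed about the x-axis with cos θ = -5/13, sin θ = -12/13: (3, 2, -3) → (3, -46/13, -9/13); (4, 1, -2) → (4, -29/13, -2/13)
T2 rotate right-handed about the y-axis with cos θ = -4/5, sin θ = -3/5: (3, -46/13, -9/13) → (-129/65, -46/13, 153/65); (4, -29/13, -2/13) → (-202/65, -29/13, 164/65)

image vertices: (-129/65, -46/13, 153/65), (-202/65, -29/13, 164/65)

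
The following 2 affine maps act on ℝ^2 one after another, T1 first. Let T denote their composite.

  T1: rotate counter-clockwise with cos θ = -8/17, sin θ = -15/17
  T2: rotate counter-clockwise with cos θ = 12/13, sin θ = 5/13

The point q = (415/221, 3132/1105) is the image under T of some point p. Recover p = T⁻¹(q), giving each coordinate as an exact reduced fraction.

T1 = [-8/17 15/17 0; -15/17 -8/17 0; 0 0 1]
T2·T1 = [-21/221 220/221 0; -220/221 -21/221 0; 0 0 1]
det M = 1; M⁻¹ = [-21/221 -220/221 0; 220/221 -21/221 0; 0 0 1]
M⁻¹ · (415/221, 3132/1105)ᵀ = (-3, 8/5)ᵀ

p = (-3, 8/5)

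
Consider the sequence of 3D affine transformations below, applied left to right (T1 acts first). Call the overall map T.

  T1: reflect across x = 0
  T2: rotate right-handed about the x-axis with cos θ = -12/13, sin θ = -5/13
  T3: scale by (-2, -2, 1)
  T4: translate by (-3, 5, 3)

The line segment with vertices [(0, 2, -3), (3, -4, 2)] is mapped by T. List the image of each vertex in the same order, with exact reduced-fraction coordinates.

T1 reflect across x = 0: (0, 2, -3) → (0, 2, -3); (3, -4, 2) → (-3, -4, 2)
T2 rotate right-handed about the x-axis with cos θ = -12/13, sin θ = -5/13: (0, 2, -3) → (0, -3, 2); (-3, -4, 2) → (-3, 58/13, -4/13)
T3 scale by (-2, -2, 1): (0, -3, 2) → (0, 6, 2); (-3, 58/13, -4/13) → (6, -116/13, -4/13)
T4 translate by (-3, 5, 3): (0, 6, 2) → (-3, 11, 5); (6, -116/13, -4/13) → (3, -51/13, 35/13)

image vertices: (-3, 11, 5), (3, -51/13, 35/13)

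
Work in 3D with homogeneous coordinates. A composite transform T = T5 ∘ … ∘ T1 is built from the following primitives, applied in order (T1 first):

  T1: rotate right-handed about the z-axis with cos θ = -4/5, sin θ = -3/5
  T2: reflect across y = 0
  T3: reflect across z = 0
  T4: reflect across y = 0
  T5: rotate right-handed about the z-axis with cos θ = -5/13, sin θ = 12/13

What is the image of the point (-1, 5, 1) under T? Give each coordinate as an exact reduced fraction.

T(p) = (109/65, 313/65, -1)

T1 rotate right-handed about the z-axis with cos θ = -4/5, sin θ = -3/5: (-1, 5, 1) → (19/5, -17/5, 1)
T2 reflect across y = 0: (19/5, -17/5, 1) → (19/5, 17/5, 1)
T3 reflect across z = 0: (19/5, 17/5, 1) → (19/5, 17/5, -1)
T4 reflect across y = 0: (19/5, 17/5, -1) → (19/5, -17/5, -1)
T5 rotate right-handed about the z-axis with cos θ = -5/13, sin θ = 12/13: (19/5, -17/5, -1) → (109/65, 313/65, -1)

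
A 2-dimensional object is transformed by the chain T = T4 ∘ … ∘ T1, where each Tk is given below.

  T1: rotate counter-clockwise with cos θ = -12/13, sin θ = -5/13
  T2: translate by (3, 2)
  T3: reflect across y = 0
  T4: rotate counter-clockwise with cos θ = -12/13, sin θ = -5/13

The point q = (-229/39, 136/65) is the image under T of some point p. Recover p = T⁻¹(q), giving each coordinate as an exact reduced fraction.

p = (-7/3, -7/5)

T1 = [-12/13 5/13 0; -5/13 -12/13 0; 0 0 1]
T2·T1 = [-12/13 5/13 3; -5/13 -12/13 2; 0 0 1]
T3·…·T1 = [-12/13 5/13 3; 5/13 12/13 -2; 0 0 1]
T4·…·T1 = [1 0 -46/13; 0 -1 9/13; 0 0 1]
det M = -1; M⁻¹ = [1 0 46/13; 0 -1 9/13; 0 0 1]
M⁻¹ · (-229/39, 136/65)ᵀ = (-7/3, -7/5)ᵀ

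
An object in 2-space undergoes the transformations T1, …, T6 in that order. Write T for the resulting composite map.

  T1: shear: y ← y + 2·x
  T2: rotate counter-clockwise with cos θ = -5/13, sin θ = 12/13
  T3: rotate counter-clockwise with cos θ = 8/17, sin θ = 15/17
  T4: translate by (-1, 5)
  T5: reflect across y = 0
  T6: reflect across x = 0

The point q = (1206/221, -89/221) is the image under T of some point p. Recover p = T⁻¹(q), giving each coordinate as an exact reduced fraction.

p = (4, -3)

T1 = [1 0 0; 2 1 0; 0 0 1]
T2·T1 = [-29/13 -12/13 0; 2/13 -5/13 0; 0 0 1]
T3·…·T1 = [-262/221 -21/221 0; -419/221 -220/221 0; 0 0 1]
T4·…·T1 = [-262/221 -21/221 -1; -419/221 -220/221 5; 0 0 1]
T5·…·T1 = [-262/221 -21/221 -1; 419/221 220/221 -5; 0 0 1]
T6·…·T1 = [262/221 21/221 1; 419/221 220/221 -5; 0 0 1]
det M = 1; M⁻¹ = [220/221 -21/221 -25/17; -419/221 262/221 133/17; 0 0 1]
M⁻¹ · (1206/221, -89/221)ᵀ = (4, -3)ᵀ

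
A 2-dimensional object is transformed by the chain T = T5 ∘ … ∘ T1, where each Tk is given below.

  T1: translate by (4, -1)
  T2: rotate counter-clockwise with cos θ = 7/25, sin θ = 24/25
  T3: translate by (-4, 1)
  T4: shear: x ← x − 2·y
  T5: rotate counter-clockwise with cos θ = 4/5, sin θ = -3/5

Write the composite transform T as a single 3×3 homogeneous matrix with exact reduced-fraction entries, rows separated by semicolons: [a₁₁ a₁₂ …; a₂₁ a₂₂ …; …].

T = [-92/125 -131/125 -762/125; 219/125 142/125 1284/125; 0 0 1]

T1 = [1 0 4; 0 1 -1; 0 0 1]
T2·T1 = [7/25 -24/25 52/25; 24/25 7/25 89/25; 0 0 1]
T3·…·T1 = [7/25 -24/25 -48/25; 24/25 7/25 114/25; 0 0 1]
T4·…·T1 = [-41/25 -38/25 -276/25; 24/25 7/25 114/25; 0 0 1]
T5·…·T1 = [-92/125 -131/125 -762/125; 219/125 142/125 1284/125; 0 0 1]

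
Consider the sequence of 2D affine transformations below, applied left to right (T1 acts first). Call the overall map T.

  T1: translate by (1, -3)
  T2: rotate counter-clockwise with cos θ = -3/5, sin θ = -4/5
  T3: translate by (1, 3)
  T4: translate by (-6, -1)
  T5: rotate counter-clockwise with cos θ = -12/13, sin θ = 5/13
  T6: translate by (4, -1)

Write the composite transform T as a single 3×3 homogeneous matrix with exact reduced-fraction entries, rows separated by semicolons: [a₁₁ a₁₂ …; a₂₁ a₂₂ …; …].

T1 = [1 0 1; 0 1 -3; 0 0 1]
T2·T1 = [-3/5 4/5 -3; -4/5 -3/5 1; 0 0 1]
T3·…·T1 = [-3/5 4/5 -2; -4/5 -3/5 4; 0 0 1]
T4·…·T1 = [-3/5 4/5 -8; -4/5 -3/5 3; 0 0 1]
T5·…·T1 = [56/65 -33/65 81/13; 33/65 56/65 -76/13; 0 0 1]
T6·…·T1 = [56/65 -33/65 133/13; 33/65 56/65 -89/13; 0 0 1]

T = [56/65 -33/65 133/13; 33/65 56/65 -89/13; 0 0 1]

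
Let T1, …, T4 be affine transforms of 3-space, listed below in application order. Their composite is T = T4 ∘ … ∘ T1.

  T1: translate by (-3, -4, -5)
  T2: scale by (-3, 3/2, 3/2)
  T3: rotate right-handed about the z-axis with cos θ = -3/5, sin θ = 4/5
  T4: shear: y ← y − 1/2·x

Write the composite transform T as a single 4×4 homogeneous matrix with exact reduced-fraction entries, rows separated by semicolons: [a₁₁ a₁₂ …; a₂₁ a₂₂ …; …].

T1 = [1 0 0 -3; 0 1 0 -4; 0 0 1 -5; 0 0 0 1]
T2·T1 = [-3 0 0 9; 0 3/2 0 -6; 0 0 3/2 -15/2; 0 0 0 1]
T3·…·T1 = [9/5 -6/5 0 -3/5; -12/5 -9/10 0 54/5; 0 0 3/2 -15/2; 0 0 0 1]
T4·…·T1 = [9/5 -6/5 0 -3/5; -33/10 -3/10 0 111/10; 0 0 3/2 -15/2; 0 0 0 1]

T = [9/5 -6/5 0 -3/5; -33/10 -3/10 0 111/10; 0 0 3/2 -15/2; 0 0 0 1]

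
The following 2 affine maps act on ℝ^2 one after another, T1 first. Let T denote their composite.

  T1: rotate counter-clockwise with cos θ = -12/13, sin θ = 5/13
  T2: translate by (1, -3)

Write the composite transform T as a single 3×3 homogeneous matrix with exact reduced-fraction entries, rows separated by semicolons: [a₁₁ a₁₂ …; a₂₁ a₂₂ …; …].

T = [-12/13 -5/13 1; 5/13 -12/13 -3; 0 0 1]

T1 = [-12/13 -5/13 0; 5/13 -12/13 0; 0 0 1]
T2·T1 = [-12/13 -5/13 1; 5/13 -12/13 -3; 0 0 1]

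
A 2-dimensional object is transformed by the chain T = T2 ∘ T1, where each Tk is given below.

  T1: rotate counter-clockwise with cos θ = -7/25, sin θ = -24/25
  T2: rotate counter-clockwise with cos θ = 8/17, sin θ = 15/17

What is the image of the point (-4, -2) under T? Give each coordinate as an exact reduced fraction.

T(p) = (-362/85, 116/85)

T1 rotate counter-clockwise with cos θ = -7/25, sin θ = -24/25: (-4, -2) → (-4/5, 22/5)
T2 rotate counter-clockwise with cos θ = 8/17, sin θ = 15/17: (-4/5, 22/5) → (-362/85, 116/85)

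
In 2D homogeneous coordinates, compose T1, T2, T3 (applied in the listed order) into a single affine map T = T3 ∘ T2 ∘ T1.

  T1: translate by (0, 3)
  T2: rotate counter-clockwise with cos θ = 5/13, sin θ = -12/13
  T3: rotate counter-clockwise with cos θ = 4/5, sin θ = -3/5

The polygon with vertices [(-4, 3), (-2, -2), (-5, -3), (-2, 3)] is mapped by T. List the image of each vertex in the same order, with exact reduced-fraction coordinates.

image vertices: (34/5, 12/5), (19/13, 22/13), (16/13, 63/13), (82/13, 6/13)

T1 translate by (0, 3): (-4, 3) → (-4, 6); (-2, -2) → (-2, 1); (-5, -3) → (-5, 0); (-2, 3) → (-2, 6)
T2 rotate counter-clockwise with cos θ = 5/13, sin θ = -12/13: (-4, 6) → (4, 6); (-2, 1) → (2/13, 29/13); (-5, 0) → (-25/13, 60/13); (-2, 6) → (62/13, 54/13)
T3 rotate counter-clockwise with cos θ = 4/5, sin θ = -3/5: (4, 6) → (34/5, 12/5); (2/13, 29/13) → (19/13, 22/13); (-25/13, 60/13) → (16/13, 63/13); (62/13, 54/13) → (82/13, 6/13)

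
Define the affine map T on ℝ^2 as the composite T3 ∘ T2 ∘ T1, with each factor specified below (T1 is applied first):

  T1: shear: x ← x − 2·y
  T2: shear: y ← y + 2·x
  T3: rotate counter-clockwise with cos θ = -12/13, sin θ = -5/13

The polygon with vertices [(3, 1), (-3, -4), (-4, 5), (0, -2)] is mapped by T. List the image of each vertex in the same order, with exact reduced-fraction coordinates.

image vertices: (3/13, -41/13), (-30/13, -97/13), (53/13, 346/13), (-18/13, -92/13)

T1 shear: x ← x − 2·y: (3, 1) → (1, 1); (-3, -4) → (5, -4); (-4, 5) → (-14, 5); (0, -2) → (4, -2)
T2 shear: y ← y + 2·x: (1, 1) → (1, 3); (5, -4) → (5, 6); (-14, 5) → (-14, -23); (4, -2) → (4, 6)
T3 rotate counter-clockwise with cos θ = -12/13, sin θ = -5/13: (1, 3) → (3/13, -41/13); (5, 6) → (-30/13, -97/13); (-14, -23) → (53/13, 346/13); (4, 6) → (-18/13, -92/13)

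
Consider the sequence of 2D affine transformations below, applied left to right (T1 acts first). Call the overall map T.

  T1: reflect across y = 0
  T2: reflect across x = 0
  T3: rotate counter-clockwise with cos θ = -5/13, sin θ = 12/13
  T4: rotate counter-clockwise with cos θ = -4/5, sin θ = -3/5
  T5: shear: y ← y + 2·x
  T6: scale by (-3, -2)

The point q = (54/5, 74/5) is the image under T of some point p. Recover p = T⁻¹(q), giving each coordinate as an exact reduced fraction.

p = (3, 2)

T1 = [1 0 0; 0 -1 0; 0 0 1]
T2·T1 = [-1 0 0; 0 -1 0; 0 0 1]
T3·…·T1 = [5/13 12/13 0; -12/13 5/13 0; 0 0 1]
T4·…·T1 = [-56/65 -33/65 0; 33/65 -56/65 0; 0 0 1]
T5·…·T1 = [-56/65 -33/65 0; -79/65 -122/65 0; 0 0 1]
T6·…·T1 = [168/65 99/65 0; 158/65 244/65 0; 0 0 1]
det M = 6; M⁻¹ = [122/195 -33/130 0; -79/195 28/65 0; 0 0 1]
M⁻¹ · (54/5, 74/5)ᵀ = (3, 2)ᵀ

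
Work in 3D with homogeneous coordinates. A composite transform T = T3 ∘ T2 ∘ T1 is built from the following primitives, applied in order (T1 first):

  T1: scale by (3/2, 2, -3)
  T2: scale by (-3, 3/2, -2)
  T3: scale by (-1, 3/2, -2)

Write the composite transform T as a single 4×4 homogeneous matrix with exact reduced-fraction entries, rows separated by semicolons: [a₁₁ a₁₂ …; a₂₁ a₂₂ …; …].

T1 = [3/2 0 0 0; 0 2 0 0; 0 0 -3 0; 0 0 0 1]
T2·T1 = [-9/2 0 0 0; 0 3 0 0; 0 0 6 0; 0 0 0 1]
T3·…·T1 = [9/2 0 0 0; 0 9/2 0 0; 0 0 -12 0; 0 0 0 1]

T = [9/2 0 0 0; 0 9/2 0 0; 0 0 -12 0; 0 0 0 1]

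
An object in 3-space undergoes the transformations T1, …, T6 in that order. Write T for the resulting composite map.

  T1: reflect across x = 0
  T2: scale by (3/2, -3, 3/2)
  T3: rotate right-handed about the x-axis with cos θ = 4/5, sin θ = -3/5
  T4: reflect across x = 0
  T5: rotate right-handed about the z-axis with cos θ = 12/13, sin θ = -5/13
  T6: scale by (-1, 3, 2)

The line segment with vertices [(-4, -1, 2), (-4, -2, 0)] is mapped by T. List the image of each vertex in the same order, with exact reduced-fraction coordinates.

T1 reflect across x = 0: (-4, -1, 2) → (4, -1, 2); (-4, -2, 0) → (4, -2, 0)
T2 scale by (3/2, -3, 3/2): (4, -1, 2) → (6, 3, 3); (4, -2, 0) → (6, 6, 0)
T3 rotate right-handed about the x-axis with cos θ = 4/5, sin θ = -3/5: (6, 3, 3) → (6, 21/5, 3/5); (6, 6, 0) → (6, 24/5, -18/5)
T4 reflect across x = 0: (6, 21/5, 3/5) → (-6, 21/5, 3/5); (6, 24/5, -18/5) → (-6, 24/5, -18/5)
T5 rotate right-handed about the z-axis with cos θ = 12/13, sin θ = -5/13: (-6, 21/5, 3/5) → (-51/13, 402/65, 3/5); (-6, 24/5, -18/5) → (-48/13, 438/65, -18/5)
T6 scale by (-1, 3, 2): (-51/13, 402/65, 3/5) → (51/13, 1206/65, 6/5); (-48/13, 438/65, -18/5) → (48/13, 1314/65, -36/5)

image vertices: (51/13, 1206/65, 6/5), (48/13, 1314/65, -36/5)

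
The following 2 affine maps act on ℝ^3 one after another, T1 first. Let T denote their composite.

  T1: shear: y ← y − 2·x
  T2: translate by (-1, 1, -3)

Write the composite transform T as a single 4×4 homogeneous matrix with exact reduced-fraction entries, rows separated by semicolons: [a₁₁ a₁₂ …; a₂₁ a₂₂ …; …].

T1 = [1 0 0 0; -2 1 0 0; 0 0 1 0; 0 0 0 1]
T2·T1 = [1 0 0 -1; -2 1 0 1; 0 0 1 -3; 0 0 0 1]

T = [1 0 0 -1; -2 1 0 1; 0 0 1 -3; 0 0 0 1]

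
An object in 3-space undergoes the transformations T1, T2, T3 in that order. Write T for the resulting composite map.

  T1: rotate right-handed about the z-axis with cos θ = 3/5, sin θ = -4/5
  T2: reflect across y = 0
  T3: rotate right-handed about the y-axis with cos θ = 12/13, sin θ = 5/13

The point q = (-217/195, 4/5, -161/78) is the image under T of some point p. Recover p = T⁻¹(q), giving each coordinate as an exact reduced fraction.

p = (1/2, -2/3, -7/3)

T1 = [3/5 4/5 0 0; -4/5 3/5 0 0; 0 0 1 0; 0 0 0 1]
T2·T1 = [3/5 4/5 0 0; 4/5 -3/5 0 0; 0 0 1 0; 0 0 0 1]
T3·…·T1 = [36/65 48/65 5/13 0; 4/5 -3/5 0 0; -3/13 -4/13 12/13 0; 0 0 0 1]
det M = -1; M⁻¹ = [36/65 4/5 -3/13 0; 48/65 -3/5 -4/13 0; 5/13 0 12/13 0; 0 0 0 1]
M⁻¹ · (-217/195, 4/5, -161/78)ᵀ = (1/2, -2/3, -7/3)ᵀ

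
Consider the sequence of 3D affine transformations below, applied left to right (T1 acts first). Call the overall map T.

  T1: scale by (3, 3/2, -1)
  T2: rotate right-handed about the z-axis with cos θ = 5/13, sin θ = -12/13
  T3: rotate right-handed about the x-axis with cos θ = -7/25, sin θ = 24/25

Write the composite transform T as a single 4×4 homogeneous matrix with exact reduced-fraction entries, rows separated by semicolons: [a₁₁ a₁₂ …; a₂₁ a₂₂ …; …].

T = [15/13 18/13 0 0; 252/325 -21/130 24/25 0; -864/325 36/65 7/25 0; 0 0 0 1]

T1 = [3 0 0 0; 0 3/2 0 0; 0 0 -1 0; 0 0 0 1]
T2·T1 = [15/13 18/13 0 0; -36/13 15/26 0 0; 0 0 -1 0; 0 0 0 1]
T3·…·T1 = [15/13 18/13 0 0; 252/325 -21/130 24/25 0; -864/325 36/65 7/25 0; 0 0 0 1]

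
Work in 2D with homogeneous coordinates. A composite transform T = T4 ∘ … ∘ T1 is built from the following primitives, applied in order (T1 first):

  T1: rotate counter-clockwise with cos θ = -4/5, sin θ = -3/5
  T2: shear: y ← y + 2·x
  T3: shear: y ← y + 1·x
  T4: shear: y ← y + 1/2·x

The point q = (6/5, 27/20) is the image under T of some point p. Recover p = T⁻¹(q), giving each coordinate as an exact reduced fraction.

p = (3/4, 3)

T1 = [-4/5 3/5 0; -3/5 -4/5 0; 0 0 1]
T2·T1 = [-4/5 3/5 0; -11/5 2/5 0; 0 0 1]
T3·…·T1 = [-4/5 3/5 0; -3 1 0; 0 0 1]
T4·…·T1 = [-4/5 3/5 0; -17/5 13/10 0; 0 0 1]
det M = 1; M⁻¹ = [13/10 -3/5 0; 17/5 -4/5 0; 0 0 1]
M⁻¹ · (6/5, 27/20)ᵀ = (3/4, 3)ᵀ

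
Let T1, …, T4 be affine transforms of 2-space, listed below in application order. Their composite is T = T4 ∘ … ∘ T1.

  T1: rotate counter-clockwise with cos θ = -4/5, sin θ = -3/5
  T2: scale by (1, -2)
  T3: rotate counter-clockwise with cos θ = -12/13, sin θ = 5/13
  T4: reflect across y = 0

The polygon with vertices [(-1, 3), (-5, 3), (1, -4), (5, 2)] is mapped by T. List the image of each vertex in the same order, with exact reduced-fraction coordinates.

image vertices: (-246/65, 151/65), (-318/65, -217/65), (322/65, -232/65), (-62/65, 622/65)

T1 rotate counter-clockwise with cos θ = -4/5, sin θ = -3/5: (-1, 3) → (13/5, -9/5); (-5, 3) → (29/5, 3/5); (1, -4) → (-16/5, 13/5); (5, 2) → (-14/5, -23/5)
T2 scale by (1, -2): (13/5, -9/5) → (13/5, 18/5); (29/5, 3/5) → (29/5, -6/5); (-16/5, 13/5) → (-16/5, -26/5); (-14/5, -23/5) → (-14/5, 46/5)
T3 rotate counter-clockwise with cos θ = -12/13, sin θ = 5/13: (13/5, 18/5) → (-246/65, -151/65); (29/5, -6/5) → (-318/65, 217/65); (-16/5, -26/5) → (322/65, 232/65); (-14/5, 46/5) → (-62/65, -622/65)
T4 reflect across y = 0: (-246/65, -151/65) → (-246/65, 151/65); (-318/65, 217/65) → (-318/65, -217/65); (322/65, 232/65) → (322/65, -232/65); (-62/65, -622/65) → (-62/65, 622/65)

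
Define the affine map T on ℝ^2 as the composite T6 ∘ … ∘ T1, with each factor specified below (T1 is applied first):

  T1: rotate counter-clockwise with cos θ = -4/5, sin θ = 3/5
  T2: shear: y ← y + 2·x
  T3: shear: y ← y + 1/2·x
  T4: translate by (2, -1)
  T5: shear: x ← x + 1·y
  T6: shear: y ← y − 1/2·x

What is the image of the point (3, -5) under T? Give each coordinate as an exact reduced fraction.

T(p) = (89/10, 37/20)

T1 rotate counter-clockwise with cos θ = -4/5, sin θ = 3/5: (3, -5) → (3/5, 29/5)
T2 shear: y ← y + 2·x: (3/5, 29/5) → (3/5, 7)
T3 shear: y ← y + 1/2·x: (3/5, 7) → (3/5, 73/10)
T4 translate by (2, -1): (3/5, 73/10) → (13/5, 63/10)
T5 shear: x ← x + 1·y: (13/5, 63/10) → (89/10, 63/10)
T6 shear: y ← y − 1/2·x: (89/10, 63/10) → (89/10, 37/20)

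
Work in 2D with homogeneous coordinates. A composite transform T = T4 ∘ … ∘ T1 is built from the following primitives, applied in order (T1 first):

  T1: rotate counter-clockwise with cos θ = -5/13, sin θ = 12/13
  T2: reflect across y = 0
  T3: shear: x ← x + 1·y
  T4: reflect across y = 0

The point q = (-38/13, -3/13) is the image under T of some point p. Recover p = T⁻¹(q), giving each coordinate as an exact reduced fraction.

T1 = [-5/13 -12/13 0; 12/13 -5/13 0; 0 0 1]
T2·T1 = [-5/13 -12/13 0; -12/13 5/13 0; 0 0 1]
T3·…·T1 = [-17/13 -7/13 0; -12/13 5/13 0; 0 0 1]
T4·…·T1 = [-17/13 -7/13 0; 12/13 -5/13 0; 0 0 1]
det M = 1; M⁻¹ = [-5/13 7/13 0; -12/13 -17/13 0; 0 0 1]
M⁻¹ · (-38/13, -3/13)ᵀ = (1, 3)ᵀ

p = (1, 3)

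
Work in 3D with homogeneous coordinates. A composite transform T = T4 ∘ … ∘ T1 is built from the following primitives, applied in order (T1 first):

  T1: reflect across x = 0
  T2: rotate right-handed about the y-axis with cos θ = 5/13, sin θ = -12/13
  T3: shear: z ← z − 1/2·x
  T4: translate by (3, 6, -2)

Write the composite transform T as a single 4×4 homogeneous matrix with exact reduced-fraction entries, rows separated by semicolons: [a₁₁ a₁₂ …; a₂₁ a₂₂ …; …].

T = [-5/13 0 -12/13 3; 0 1 0 6; -19/26 0 11/13 -2; 0 0 0 1]

T1 = [-1 0 0 0; 0 1 0 0; 0 0 1 0; 0 0 0 1]
T2·T1 = [-5/13 0 -12/13 0; 0 1 0 0; -12/13 0 5/13 0; 0 0 0 1]
T3·…·T1 = [-5/13 0 -12/13 0; 0 1 0 0; -19/26 0 11/13 0; 0 0 0 1]
T4·…·T1 = [-5/13 0 -12/13 3; 0 1 0 6; -19/26 0 11/13 -2; 0 0 0 1]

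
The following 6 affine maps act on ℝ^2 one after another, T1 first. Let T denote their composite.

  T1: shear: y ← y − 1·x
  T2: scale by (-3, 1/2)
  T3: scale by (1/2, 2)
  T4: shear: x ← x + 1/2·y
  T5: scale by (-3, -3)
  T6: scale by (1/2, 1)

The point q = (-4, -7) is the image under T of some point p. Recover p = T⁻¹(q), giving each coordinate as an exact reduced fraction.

p = (-1, 4/3)

T1 = [1 0 0; -1 1 0; 0 0 1]
T2·T1 = [-3 0 0; -1/2 1/2 0; 0 0 1]
T3·…·T1 = [-3/2 0 0; -1 1 0; 0 0 1]
T4·…·T1 = [-2 1/2 0; -1 1 0; 0 0 1]
T5·…·T1 = [6 -3/2 0; 3 -3 0; 0 0 1]
T6·…·T1 = [3 -3/4 0; 3 -3 0; 0 0 1]
det M = -27/4; M⁻¹ = [4/9 -1/9 0; 4/9 -4/9 0; 0 0 1]
M⁻¹ · (-4, -7)ᵀ = (-1, 4/3)ᵀ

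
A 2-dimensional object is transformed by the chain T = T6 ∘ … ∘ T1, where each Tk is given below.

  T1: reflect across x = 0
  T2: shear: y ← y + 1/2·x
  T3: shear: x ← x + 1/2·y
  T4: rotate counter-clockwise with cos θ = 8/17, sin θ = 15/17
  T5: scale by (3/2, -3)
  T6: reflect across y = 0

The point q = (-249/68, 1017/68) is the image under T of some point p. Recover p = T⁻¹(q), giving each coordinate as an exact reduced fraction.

T1 = [-1 0 0; 0 1 0; 0 0 1]
T2·T1 = [-1 0 0; -1/2 1 0; 0 0 1]
T3·…·T1 = [-5/4 1/2 0; -1/2 1 0; 0 0 1]
T4·…·T1 = [-5/34 -11/17 0; -91/68 31/34 0; 0 0 1]
T5·…·T1 = [-15/68 -33/34 0; 273/68 -93/34 0; 0 0 1]
T6·…·T1 = [-15/68 -33/34 0; -273/68 93/34 0; 0 0 1]
det M = -9/2; M⁻¹ = [-31/51 -11/51 0; -91/102 5/102 0; 0 0 1]
M⁻¹ · (-249/68, 1017/68)ᵀ = (-1, 4)ᵀ

p = (-1, 4)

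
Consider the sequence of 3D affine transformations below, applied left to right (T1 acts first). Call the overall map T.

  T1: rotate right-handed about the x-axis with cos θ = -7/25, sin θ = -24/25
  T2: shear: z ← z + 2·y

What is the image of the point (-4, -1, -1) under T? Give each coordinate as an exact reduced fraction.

T(p) = (-4, -17/25, -3/25)

T1 rotate right-handed about the x-axis with cos θ = -7/25, sin θ = -24/25: (-4, -1, -1) → (-4, -17/25, 31/25)
T2 shear: z ← z + 2·y: (-4, -17/25, 31/25) → (-4, -17/25, -3/25)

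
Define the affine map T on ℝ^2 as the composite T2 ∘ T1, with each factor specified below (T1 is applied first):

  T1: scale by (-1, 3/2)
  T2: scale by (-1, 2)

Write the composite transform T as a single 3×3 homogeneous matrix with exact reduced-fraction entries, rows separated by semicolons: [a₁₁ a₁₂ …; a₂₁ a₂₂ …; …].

T = [1 0 0; 0 3 0; 0 0 1]

T1 = [-1 0 0; 0 3/2 0; 0 0 1]
T2·T1 = [1 0 0; 0 3 0; 0 0 1]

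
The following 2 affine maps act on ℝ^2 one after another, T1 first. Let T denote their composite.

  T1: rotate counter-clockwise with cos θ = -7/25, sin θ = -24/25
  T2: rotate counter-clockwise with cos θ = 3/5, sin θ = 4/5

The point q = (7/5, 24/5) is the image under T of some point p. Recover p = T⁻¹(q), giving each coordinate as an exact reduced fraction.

T1 = [-7/25 24/25 0; -24/25 -7/25 0; 0 0 1]
T2·T1 = [3/5 4/5 0; -4/5 3/5 0; 0 0 1]
det M = 1; M⁻¹ = [3/5 -4/5 0; 4/5 3/5 0; 0 0 1]
M⁻¹ · (7/5, 24/5)ᵀ = (-3, 4)ᵀ

p = (-3, 4)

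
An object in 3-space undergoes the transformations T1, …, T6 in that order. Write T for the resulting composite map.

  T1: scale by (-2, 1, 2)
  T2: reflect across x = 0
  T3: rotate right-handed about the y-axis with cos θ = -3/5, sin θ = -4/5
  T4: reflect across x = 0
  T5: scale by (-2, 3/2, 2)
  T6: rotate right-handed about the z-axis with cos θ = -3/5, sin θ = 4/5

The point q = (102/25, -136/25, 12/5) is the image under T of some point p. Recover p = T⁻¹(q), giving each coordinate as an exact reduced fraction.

T1 = [-2 0 0 0; 0 1 0 0; 0 0 2 0; 0 0 0 1]
T2·T1 = [2 0 0 0; 0 1 0 0; 0 0 2 0; 0 0 0 1]
T3·…·T1 = [-6/5 0 -8/5 0; 0 1 0 0; 8/5 0 -6/5 0; 0 0 0 1]
T4·…·T1 = [6/5 0 8/5 0; 0 1 0 0; 8/5 0 -6/5 0; 0 0 0 1]
T5·…·T1 = [-12/5 0 -16/5 0; 0 3/2 0 0; 16/5 0 -12/5 0; 0 0 0 1]
T6·…·T1 = [36/25 -6/5 48/25 0; -48/25 -9/10 -64/25 0; 16/5 0 -12/5 0; 0 0 0 1]
det M = 24; M⁻¹ = [9/100 -3/25 1/5 0; -8/15 -2/5 0 0; 3/25 -4/25 -3/20 0; 0 0 0 1]
M⁻¹ · (102/25, -136/25, 12/5)ᵀ = (3/2, 0, 1)ᵀ

p = (3/2, 0, 1)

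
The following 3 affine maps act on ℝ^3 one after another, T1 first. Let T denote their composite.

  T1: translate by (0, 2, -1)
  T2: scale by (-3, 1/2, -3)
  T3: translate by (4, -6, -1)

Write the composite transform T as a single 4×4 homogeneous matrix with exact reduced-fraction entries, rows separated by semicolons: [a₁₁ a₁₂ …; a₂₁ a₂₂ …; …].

T1 = [1 0 0 0; 0 1 0 2; 0 0 1 -1; 0 0 0 1]
T2·T1 = [-3 0 0 0; 0 1/2 0 1; 0 0 -3 3; 0 0 0 1]
T3·…·T1 = [-3 0 0 4; 0 1/2 0 -5; 0 0 -3 2; 0 0 0 1]

T = [-3 0 0 4; 0 1/2 0 -5; 0 0 -3 2; 0 0 0 1]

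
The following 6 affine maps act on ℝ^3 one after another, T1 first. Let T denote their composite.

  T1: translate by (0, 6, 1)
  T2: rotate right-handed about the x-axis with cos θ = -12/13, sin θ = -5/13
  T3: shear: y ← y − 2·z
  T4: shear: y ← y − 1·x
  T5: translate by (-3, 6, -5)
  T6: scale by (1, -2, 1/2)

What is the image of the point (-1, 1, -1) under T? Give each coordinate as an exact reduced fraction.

T(p) = (-4, -154/13, -50/13)

T1 translate by (0, 6, 1): (-1, 1, -1) → (-1, 7, 0)
T2 rotate right-handed about the x-axis with cos θ = -12/13, sin θ = -5/13: (-1, 7, 0) → (-1, -84/13, -35/13)
T3 shear: y ← y − 2·z: (-1, -84/13, -35/13) → (-1, -14/13, -35/13)
T4 shear: y ← y − 1·x: (-1, -14/13, -35/13) → (-1, -1/13, -35/13)
T5 translate by (-3, 6, -5): (-1, -1/13, -35/13) → (-4, 77/13, -100/13)
T6 scale by (1, -2, 1/2): (-4, 77/13, -100/13) → (-4, -154/13, -50/13)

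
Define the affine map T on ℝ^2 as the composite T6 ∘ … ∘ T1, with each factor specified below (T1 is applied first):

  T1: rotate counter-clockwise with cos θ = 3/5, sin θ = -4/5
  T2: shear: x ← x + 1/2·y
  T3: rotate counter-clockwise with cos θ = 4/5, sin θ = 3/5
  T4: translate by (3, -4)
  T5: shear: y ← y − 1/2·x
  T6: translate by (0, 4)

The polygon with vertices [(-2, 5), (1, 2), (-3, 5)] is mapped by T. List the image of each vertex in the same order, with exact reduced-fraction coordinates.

image vertices: (108/25, 229/50), (117/25, -29/50), (92/25, 271/50)

T1 rotate counter-clockwise with cos θ = 3/5, sin θ = -4/5: (-2, 5) → (14/5, 23/5); (1, 2) → (11/5, 2/5); (-3, 5) → (11/5, 27/5)
T2 shear: x ← x + 1/2·y: (14/5, 23/5) → (51/10, 23/5); (11/5, 2/5) → (12/5, 2/5); (11/5, 27/5) → (49/10, 27/5)
T3 rotate counter-clockwise with cos θ = 4/5, sin θ = 3/5: (51/10, 23/5) → (33/25, 337/50); (12/5, 2/5) → (42/25, 44/25); (49/10, 27/5) → (17/25, 363/50)
T4 translate by (3, -4): (33/25, 337/50) → (108/25, 137/50); (42/25, 44/25) → (117/25, -56/25); (17/25, 363/50) → (92/25, 163/50)
T5 shear: y ← y − 1/2·x: (108/25, 137/50) → (108/25, 29/50); (117/25, -56/25) → (117/25, -229/50); (92/25, 163/50) → (92/25, 71/50)
T6 translate by (0, 4): (108/25, 29/50) → (108/25, 229/50); (117/25, -229/50) → (117/25, -29/50); (92/25, 71/50) → (92/25, 271/50)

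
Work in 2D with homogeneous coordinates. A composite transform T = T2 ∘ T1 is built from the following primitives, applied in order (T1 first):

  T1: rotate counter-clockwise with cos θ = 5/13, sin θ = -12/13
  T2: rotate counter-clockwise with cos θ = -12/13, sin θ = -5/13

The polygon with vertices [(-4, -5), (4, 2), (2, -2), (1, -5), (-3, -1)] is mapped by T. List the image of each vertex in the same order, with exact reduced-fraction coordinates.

image vertices: (1075/169, 124/169), (-718/169, 236/169), (-2/169, 478/169), (475/169, 719/169), (479/169, -237/169)

T1 rotate counter-clockwise with cos θ = 5/13, sin θ = -12/13: (-4, -5) → (-80/13, 23/13); (4, 2) → (44/13, -38/13); (2, -2) → (-14/13, -34/13); (1, -5) → (-55/13, -37/13); (-3, -1) → (-27/13, 31/13)
T2 rotate counter-clockwise with cos θ = -12/13, sin θ = -5/13: (-80/13, 23/13) → (1075/169, 124/169); (44/13, -38/13) → (-718/169, 236/169); (-14/13, -34/13) → (-2/169, 478/169); (-55/13, -37/13) → (475/169, 719/169); (-27/13, 31/13) → (479/169, -237/169)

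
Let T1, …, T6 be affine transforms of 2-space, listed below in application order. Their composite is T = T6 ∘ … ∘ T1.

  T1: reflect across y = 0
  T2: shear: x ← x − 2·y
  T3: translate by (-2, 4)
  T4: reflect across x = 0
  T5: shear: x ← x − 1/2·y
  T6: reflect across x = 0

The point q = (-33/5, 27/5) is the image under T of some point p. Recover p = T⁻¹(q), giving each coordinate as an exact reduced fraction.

p = (-9/2, -7/5)

T1 = [1 0 0; 0 -1 0; 0 0 1]
T2·T1 = [1 2 0; 0 -1 0; 0 0 1]
T3·…·T1 = [1 2 -2; 0 -1 4; 0 0 1]
T4·…·T1 = [-1 -2 2; 0 -1 4; 0 0 1]
T5·…·T1 = [-1 -3/2 0; 0 -1 4; 0 0 1]
T6·…·T1 = [1 3/2 0; 0 -1 4; 0 0 1]
det M = -1; M⁻¹ = [1 3/2 -6; 0 -1 4; 0 0 1]
M⁻¹ · (-33/5, 27/5)ᵀ = (-9/2, -7/5)ᵀ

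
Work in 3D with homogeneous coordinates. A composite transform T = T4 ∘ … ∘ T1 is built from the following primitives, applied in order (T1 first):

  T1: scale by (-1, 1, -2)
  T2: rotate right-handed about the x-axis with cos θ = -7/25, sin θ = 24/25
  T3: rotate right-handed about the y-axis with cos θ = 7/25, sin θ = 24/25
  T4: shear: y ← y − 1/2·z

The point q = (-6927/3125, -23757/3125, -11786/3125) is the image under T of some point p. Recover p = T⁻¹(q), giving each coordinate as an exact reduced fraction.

T1 = [-1 0 0 0; 0 1 0 0; 0 0 -2 0; 0 0 0 1]
T2·T1 = [-1 0 0 0; 0 -7/25 48/25 0; 0 24/25 14/25 0; 0 0 0 1]
T3·…·T1 = [-7/25 576/625 336/625 0; 0 -7/25 48/25 0; 24/25 168/625 98/625 0; 0 0 0 1]
T4·…·T1 = [-7/25 576/625 336/625 0; -12/25 -259/625 1151/625 0; 24/25 168/625 98/625 0; 0 0 0 1]
det M = 2; M⁻¹ = [-7/25 0 24/25 0; 576/625 -7/25 161/1250 0; 84/625 12/25 349/1250 0; 0 0 0 1]
M⁻¹ · (-6927/3125, -23757/3125, -11786/3125)ᵀ = (-3, -2/5, -5)ᵀ

p = (-3, -2/5, -5)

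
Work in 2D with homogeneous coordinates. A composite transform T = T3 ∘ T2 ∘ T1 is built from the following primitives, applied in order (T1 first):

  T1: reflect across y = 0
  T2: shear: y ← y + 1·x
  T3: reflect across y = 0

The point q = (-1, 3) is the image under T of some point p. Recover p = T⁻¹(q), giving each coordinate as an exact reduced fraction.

T1 = [1 0 0; 0 -1 0; 0 0 1]
T2·T1 = [1 0 0; 1 -1 0; 0 0 1]
T3·…·T1 = [1 0 0; -1 1 0; 0 0 1]
det M = 1; M⁻¹ = [1 0 0; 1 1 0; 0 0 1]
M⁻¹ · (-1, 3)ᵀ = (-1, 2)ᵀ

p = (-1, 2)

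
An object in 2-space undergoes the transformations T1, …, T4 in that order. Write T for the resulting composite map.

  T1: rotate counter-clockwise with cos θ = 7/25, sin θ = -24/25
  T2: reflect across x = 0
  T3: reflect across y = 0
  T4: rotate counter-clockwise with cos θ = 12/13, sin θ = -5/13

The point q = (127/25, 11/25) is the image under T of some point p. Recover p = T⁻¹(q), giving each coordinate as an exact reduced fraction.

p = (1, -5)

T1 = [7/25 24/25 0; -24/25 7/25 0; 0 0 1]
T2·T1 = [-7/25 -24/25 0; -24/25 7/25 0; 0 0 1]
T3·…·T1 = [-7/25 -24/25 0; 24/25 -7/25 0; 0 0 1]
T4·…·T1 = [36/325 -323/325 0; 323/325 36/325 0; 0 0 1]
det M = 1; M⁻¹ = [36/325 323/325 0; -323/325 36/325 0; 0 0 1]
M⁻¹ · (127/25, 11/25)ᵀ = (1, -5)ᵀ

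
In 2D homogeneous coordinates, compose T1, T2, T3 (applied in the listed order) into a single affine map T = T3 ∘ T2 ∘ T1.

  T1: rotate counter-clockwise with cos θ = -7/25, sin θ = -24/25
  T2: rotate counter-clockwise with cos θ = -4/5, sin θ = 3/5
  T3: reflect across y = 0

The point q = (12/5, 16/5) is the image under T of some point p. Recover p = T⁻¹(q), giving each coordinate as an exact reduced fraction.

p = (0, -4)

T1 = [-7/25 24/25 0; -24/25 -7/25 0; 0 0 1]
T2·T1 = [4/5 -3/5 0; 3/5 4/5 0; 0 0 1]
T3·…·T1 = [4/5 -3/5 0; -3/5 -4/5 0; 0 0 1]
det M = -1; M⁻¹ = [4/5 -3/5 0; -3/5 -4/5 0; 0 0 1]
M⁻¹ · (12/5, 16/5)ᵀ = (0, -4)ᵀ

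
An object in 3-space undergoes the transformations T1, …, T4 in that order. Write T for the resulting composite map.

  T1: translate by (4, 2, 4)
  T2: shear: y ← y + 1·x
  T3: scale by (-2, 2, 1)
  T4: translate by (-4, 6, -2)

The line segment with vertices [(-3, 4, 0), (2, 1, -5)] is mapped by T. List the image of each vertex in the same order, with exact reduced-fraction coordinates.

T1 translate by (4, 2, 4): (-3, 4, 0) → (1, 6, 4); (2, 1, -5) → (6, 3, -1)
T2 shear: y ← y + 1·x: (1, 6, 4) → (1, 7, 4); (6, 3, -1) → (6, 9, -1)
T3 scale by (-2, 2, 1): (1, 7, 4) → (-2, 14, 4); (6, 9, -1) → (-12, 18, -1)
T4 translate by (-4, 6, -2): (-2, 14, 4) → (-6, 20, 2); (-12, 18, -1) → (-16, 24, -3)

image vertices: (-6, 20, 2), (-16, 24, -3)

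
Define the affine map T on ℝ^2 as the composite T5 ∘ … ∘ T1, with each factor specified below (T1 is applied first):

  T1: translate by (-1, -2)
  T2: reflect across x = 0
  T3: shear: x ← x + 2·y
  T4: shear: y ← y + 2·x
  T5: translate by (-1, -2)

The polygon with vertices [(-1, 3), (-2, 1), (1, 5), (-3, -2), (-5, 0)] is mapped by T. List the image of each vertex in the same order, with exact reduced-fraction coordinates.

T1 translate by (-1, -2): (-1, 3) → (-2, 1); (-2, 1) → (-3, -1); (1, 5) → (0, 3); (-3, -2) → (-4, -4); (-5, 0) → (-6, -2)
T2 reflect across x = 0: (-2, 1) → (2, 1); (-3, -1) → (3, -1); (0, 3) → (0, 3); (-4, -4) → (4, -4); (-6, -2) → (6, -2)
T3 shear: x ← x + 2·y: (2, 1) → (4, 1); (3, -1) → (1, -1); (0, 3) → (6, 3); (4, -4) → (-4, -4); (6, -2) → (2, -2)
T4 shear: y ← y + 2·x: (4, 1) → (4, 9); (1, -1) → (1, 1); (6, 3) → (6, 15); (-4, -4) → (-4, -12); (2, -2) → (2, 2)
T5 translate by (-1, -2): (4, 9) → (3, 7); (1, 1) → (0, -1); (6, 15) → (5, 13); (-4, -12) → (-5, -14); (2, 2) → (1, 0)

image vertices: (3, 7), (0, -1), (5, 13), (-5, -14), (1, 0)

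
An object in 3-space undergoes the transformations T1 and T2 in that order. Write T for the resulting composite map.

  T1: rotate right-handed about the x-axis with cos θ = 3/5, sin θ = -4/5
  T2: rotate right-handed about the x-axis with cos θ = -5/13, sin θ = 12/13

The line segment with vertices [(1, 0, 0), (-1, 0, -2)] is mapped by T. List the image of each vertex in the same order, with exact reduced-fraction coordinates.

T1 rotate right-handed about the x-axis with cos θ = 3/5, sin θ = -4/5: (1, 0, 0) → (1, 0, 0); (-1, 0, -2) → (-1, -8/5, -6/5)
T2 rotate right-handed about the x-axis with cos θ = -5/13, sin θ = 12/13: (1, 0, 0) → (1, 0, 0); (-1, -8/5, -6/5) → (-1, 112/65, -66/65)

image vertices: (1, 0, 0), (-1, 112/65, -66/65)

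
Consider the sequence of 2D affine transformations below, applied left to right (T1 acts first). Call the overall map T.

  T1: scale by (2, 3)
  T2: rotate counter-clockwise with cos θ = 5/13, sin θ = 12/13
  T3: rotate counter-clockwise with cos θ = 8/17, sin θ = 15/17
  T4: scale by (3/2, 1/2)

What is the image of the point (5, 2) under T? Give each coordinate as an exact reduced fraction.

T(p) = (-3639/221, 435/221)

T1 scale by (2, 3): (5, 2) → (10, 6)
T2 rotate counter-clockwise with cos θ = 5/13, sin θ = 12/13: (10, 6) → (-22/13, 150/13)
T3 rotate counter-clockwise with cos θ = 8/17, sin θ = 15/17: (-22/13, 150/13) → (-2426/221, 870/221)
T4 scale by (3/2, 1/2): (-2426/221, 870/221) → (-3639/221, 435/221)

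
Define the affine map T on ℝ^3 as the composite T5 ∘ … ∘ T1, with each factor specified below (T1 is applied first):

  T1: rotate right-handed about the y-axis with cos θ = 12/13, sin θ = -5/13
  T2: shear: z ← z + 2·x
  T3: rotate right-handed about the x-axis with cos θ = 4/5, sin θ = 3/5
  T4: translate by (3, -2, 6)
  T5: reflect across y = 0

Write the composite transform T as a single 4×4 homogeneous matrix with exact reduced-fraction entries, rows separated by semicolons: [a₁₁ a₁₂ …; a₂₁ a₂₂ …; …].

T = [12/13 0 -5/13 3; 87/65 -4/5 6/65 2; 116/65 3/5 8/65 6; 0 0 0 1]

T1 = [12/13 0 -5/13 0; 0 1 0 0; 5/13 0 12/13 0; 0 0 0 1]
T2·T1 = [12/13 0 -5/13 0; 0 1 0 0; 29/13 0 2/13 0; 0 0 0 1]
T3·…·T1 = [12/13 0 -5/13 0; -87/65 4/5 -6/65 0; 116/65 3/5 8/65 0; 0 0 0 1]
T4·…·T1 = [12/13 0 -5/13 3; -87/65 4/5 -6/65 -2; 116/65 3/5 8/65 6; 0 0 0 1]
T5·…·T1 = [12/13 0 -5/13 3; 87/65 -4/5 6/65 2; 116/65 3/5 8/65 6; 0 0 0 1]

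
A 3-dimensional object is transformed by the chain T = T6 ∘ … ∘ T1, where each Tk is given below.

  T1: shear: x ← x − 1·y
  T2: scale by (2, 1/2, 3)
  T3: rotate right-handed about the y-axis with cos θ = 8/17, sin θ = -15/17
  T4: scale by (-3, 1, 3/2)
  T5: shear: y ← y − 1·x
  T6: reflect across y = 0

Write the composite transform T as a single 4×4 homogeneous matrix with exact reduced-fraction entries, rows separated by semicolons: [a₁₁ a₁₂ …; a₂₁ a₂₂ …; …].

T = [-48/17 48/17 135/17 0; -48/17 79/34 135/17 0; 45/17 -45/17 36/17 0; 0 0 0 1]

T1 = [1 -1 0 0; 0 1 0 0; 0 0 1 0; 0 0 0 1]
T2·T1 = [2 -2 0 0; 0 1/2 0 0; 0 0 3 0; 0 0 0 1]
T3·…·T1 = [16/17 -16/17 -45/17 0; 0 1/2 0 0; 30/17 -30/17 24/17 0; 0 0 0 1]
T4·…·T1 = [-48/17 48/17 135/17 0; 0 1/2 0 0; 45/17 -45/17 36/17 0; 0 0 0 1]
T5·…·T1 = [-48/17 48/17 135/17 0; 48/17 -79/34 -135/17 0; 45/17 -45/17 36/17 0; 0 0 0 1]
T6·…·T1 = [-48/17 48/17 135/17 0; -48/17 79/34 135/17 0; 45/17 -45/17 36/17 0; 0 0 0 1]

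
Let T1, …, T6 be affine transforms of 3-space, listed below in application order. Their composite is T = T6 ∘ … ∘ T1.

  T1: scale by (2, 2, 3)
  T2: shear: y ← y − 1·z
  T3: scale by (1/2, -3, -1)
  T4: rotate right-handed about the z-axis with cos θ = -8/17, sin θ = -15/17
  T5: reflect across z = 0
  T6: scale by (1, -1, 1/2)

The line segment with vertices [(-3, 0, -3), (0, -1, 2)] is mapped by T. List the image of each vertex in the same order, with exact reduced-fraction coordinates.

image vertices: (-381/17, -261/17, -9/2), (360/17, 192/17, 3)

T1 scale by (2, 2, 3): (-3, 0, -3) → (-6, 0, -9); (0, -1, 2) → (0, -2, 6)
T2 shear: y ← y − 1·z: (-6, 0, -9) → (-6, 9, -9); (0, -2, 6) → (0, -8, 6)
T3 scale by (1/2, -3, -1): (-6, 9, -9) → (-3, -27, 9); (0, -8, 6) → (0, 24, -6)
T4 rotate right-handed about the z-axis with cos θ = -8/17, sin θ = -15/17: (-3, -27, 9) → (-381/17, 261/17, 9); (0, 24, -6) → (360/17, -192/17, -6)
T5 reflect across z = 0: (-381/17, 261/17, 9) → (-381/17, 261/17, -9); (360/17, -192/17, -6) → (360/17, -192/17, 6)
T6 scale by (1, -1, 1/2): (-381/17, 261/17, -9) → (-381/17, -261/17, -9/2); (360/17, -192/17, 6) → (360/17, 192/17, 3)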